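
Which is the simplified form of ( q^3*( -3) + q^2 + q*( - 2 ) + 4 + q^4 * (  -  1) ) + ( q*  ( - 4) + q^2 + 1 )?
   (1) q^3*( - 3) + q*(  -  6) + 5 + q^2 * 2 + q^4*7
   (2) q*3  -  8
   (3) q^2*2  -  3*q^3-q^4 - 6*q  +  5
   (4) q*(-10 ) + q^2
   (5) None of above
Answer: 3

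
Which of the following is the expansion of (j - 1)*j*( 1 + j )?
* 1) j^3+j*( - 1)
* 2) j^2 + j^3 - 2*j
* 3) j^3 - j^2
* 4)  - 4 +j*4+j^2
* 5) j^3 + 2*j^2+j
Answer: 1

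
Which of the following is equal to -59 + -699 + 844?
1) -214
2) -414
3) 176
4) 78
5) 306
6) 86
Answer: 6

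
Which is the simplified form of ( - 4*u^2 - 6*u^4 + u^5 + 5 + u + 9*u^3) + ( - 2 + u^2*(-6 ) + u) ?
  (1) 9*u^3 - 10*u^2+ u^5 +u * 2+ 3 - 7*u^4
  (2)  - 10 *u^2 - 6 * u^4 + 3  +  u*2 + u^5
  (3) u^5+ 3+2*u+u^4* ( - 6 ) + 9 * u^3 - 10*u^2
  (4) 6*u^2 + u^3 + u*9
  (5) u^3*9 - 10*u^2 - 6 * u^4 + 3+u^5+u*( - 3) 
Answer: 3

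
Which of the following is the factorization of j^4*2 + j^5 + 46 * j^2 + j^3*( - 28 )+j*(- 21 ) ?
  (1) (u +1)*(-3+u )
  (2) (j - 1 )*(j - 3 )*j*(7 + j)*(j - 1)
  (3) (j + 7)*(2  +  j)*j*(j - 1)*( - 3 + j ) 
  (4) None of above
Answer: 2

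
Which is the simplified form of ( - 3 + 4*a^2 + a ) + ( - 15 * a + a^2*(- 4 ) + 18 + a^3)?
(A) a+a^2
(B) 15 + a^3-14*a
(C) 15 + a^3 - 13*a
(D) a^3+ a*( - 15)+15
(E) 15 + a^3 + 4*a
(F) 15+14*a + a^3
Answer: B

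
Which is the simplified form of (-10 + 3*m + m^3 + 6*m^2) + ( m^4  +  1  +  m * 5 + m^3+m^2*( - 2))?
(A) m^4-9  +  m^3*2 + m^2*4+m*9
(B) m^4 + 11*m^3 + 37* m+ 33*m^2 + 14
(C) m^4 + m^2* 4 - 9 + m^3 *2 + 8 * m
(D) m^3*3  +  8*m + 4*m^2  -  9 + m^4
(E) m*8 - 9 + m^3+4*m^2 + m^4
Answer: C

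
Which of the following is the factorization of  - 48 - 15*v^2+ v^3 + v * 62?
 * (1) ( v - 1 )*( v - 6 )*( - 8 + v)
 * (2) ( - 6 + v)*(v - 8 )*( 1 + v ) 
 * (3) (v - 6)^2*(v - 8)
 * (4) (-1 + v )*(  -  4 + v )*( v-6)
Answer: 1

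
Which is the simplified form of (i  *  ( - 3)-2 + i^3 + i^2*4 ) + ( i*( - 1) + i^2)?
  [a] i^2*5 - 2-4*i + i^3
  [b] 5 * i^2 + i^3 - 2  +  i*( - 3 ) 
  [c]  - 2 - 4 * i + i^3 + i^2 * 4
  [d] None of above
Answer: a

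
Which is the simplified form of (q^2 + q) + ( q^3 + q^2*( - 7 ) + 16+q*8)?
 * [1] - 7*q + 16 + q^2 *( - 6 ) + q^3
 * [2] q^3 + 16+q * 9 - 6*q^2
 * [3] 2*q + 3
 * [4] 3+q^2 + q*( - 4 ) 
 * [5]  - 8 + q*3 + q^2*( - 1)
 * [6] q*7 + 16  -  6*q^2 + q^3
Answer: 2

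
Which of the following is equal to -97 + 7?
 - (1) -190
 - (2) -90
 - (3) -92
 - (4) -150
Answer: 2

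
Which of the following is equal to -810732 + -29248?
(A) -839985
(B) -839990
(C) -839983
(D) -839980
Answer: D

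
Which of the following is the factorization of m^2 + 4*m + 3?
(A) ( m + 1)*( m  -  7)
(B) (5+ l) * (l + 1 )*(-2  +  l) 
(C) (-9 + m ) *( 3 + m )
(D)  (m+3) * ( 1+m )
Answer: D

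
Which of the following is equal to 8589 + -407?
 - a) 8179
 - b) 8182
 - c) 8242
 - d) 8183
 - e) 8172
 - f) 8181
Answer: b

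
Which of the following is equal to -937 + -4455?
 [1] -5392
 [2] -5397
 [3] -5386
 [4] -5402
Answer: 1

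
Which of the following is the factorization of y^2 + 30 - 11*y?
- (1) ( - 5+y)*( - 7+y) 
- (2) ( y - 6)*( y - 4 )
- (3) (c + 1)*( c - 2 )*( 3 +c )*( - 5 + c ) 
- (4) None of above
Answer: 4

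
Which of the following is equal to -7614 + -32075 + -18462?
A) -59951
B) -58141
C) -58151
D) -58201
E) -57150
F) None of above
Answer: C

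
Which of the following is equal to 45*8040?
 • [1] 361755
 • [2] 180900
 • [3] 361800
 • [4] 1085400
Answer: 3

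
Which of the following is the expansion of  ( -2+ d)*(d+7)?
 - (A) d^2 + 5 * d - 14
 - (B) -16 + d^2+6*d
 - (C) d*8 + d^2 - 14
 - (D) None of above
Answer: A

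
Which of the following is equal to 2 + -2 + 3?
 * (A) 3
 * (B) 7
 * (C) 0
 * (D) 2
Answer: A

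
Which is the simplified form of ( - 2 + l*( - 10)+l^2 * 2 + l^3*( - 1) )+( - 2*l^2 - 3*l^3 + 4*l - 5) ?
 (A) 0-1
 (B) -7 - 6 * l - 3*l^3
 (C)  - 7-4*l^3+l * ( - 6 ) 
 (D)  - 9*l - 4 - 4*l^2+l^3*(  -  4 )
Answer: C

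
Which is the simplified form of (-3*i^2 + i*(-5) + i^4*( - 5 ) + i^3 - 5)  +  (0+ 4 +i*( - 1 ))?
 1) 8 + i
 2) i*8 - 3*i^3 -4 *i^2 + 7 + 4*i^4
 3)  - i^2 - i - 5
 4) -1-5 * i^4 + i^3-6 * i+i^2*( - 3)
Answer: 4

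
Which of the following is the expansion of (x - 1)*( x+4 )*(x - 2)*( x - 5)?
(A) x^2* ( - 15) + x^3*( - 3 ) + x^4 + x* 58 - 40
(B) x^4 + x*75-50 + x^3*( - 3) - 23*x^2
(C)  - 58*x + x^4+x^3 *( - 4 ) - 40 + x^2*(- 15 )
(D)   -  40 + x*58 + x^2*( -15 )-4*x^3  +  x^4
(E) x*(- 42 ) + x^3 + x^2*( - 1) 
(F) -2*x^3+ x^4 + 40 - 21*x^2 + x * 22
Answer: D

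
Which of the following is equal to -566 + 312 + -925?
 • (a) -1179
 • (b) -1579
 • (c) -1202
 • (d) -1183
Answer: a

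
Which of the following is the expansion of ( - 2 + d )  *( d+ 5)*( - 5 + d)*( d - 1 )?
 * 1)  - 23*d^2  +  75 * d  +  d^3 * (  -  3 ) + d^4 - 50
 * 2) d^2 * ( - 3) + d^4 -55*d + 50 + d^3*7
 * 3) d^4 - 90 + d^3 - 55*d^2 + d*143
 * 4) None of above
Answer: 1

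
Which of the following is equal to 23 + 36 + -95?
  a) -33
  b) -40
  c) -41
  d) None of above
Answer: d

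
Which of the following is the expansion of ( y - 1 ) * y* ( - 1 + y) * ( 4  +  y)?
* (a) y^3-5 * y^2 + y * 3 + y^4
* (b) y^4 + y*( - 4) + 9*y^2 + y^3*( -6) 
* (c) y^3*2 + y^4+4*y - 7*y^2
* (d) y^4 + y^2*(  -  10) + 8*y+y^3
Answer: c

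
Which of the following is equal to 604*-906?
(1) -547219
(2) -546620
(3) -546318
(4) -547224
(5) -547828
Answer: 4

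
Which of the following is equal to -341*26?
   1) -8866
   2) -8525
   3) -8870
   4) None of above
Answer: 1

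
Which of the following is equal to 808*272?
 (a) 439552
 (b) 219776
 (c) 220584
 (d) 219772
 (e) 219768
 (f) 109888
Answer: b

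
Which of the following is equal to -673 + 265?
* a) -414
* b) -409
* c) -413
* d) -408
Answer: d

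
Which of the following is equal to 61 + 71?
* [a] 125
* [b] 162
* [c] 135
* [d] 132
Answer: d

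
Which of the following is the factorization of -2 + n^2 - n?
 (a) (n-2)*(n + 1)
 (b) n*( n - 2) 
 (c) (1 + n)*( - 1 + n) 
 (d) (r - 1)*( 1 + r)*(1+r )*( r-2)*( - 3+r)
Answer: a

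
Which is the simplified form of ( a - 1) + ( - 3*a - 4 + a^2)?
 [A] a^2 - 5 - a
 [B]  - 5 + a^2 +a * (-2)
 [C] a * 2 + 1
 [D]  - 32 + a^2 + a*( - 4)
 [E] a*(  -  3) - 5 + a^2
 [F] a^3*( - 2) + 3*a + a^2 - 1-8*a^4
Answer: B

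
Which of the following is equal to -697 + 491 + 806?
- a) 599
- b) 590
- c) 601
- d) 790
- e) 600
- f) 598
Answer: e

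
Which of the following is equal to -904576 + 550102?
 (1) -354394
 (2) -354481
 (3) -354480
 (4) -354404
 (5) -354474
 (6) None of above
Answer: 5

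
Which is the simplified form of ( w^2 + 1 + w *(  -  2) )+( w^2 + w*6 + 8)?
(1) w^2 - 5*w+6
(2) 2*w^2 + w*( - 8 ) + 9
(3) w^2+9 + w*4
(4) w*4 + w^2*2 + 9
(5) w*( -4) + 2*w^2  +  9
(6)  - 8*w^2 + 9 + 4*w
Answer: 4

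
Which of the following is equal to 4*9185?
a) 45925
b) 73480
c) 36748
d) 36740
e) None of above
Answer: d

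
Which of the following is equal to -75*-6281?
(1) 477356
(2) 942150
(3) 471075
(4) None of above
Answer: 3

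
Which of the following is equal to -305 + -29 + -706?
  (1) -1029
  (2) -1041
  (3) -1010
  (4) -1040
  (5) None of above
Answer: 4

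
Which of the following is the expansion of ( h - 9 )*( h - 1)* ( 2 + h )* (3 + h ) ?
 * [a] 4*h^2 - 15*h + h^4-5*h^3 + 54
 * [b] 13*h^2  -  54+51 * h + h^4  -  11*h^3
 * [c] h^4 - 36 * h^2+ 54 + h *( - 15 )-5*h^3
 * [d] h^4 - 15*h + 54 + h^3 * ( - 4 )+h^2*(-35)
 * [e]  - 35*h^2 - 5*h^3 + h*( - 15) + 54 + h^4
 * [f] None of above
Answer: e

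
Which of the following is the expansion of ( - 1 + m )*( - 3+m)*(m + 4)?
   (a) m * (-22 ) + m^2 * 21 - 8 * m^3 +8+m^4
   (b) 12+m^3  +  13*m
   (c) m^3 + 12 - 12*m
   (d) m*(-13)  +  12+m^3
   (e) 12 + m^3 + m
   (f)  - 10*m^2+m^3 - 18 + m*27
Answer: d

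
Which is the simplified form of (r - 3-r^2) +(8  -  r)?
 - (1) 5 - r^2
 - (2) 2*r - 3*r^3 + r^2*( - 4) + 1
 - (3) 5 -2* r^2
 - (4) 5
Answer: 1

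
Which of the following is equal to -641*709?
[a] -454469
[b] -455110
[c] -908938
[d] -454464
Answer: a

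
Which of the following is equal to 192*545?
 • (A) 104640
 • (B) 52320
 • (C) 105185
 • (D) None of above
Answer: A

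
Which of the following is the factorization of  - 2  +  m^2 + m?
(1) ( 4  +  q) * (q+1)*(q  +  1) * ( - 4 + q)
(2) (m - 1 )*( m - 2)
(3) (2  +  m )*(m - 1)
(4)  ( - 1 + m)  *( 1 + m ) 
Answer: 3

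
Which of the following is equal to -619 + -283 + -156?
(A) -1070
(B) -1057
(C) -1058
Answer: C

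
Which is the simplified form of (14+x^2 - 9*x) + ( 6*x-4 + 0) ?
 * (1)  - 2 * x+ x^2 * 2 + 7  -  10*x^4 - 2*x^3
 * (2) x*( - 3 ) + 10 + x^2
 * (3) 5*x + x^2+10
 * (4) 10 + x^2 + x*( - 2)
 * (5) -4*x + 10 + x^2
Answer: 2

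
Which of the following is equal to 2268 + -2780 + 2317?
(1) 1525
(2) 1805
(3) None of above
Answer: 2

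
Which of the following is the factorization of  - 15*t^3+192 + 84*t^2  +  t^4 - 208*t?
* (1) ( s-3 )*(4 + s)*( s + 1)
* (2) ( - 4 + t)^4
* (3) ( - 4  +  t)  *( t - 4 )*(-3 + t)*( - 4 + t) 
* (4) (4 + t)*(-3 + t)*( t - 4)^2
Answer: 3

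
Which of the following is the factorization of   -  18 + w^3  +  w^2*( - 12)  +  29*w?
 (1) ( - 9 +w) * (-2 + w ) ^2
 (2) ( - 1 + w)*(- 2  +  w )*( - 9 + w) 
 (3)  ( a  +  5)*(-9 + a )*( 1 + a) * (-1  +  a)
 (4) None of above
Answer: 2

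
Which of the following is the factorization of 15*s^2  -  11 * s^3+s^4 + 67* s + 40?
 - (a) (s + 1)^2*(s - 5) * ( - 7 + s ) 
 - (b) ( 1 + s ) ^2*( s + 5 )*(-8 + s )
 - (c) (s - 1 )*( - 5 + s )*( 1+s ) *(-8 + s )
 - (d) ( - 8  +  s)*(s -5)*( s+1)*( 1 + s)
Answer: d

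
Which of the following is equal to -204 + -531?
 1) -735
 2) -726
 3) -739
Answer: 1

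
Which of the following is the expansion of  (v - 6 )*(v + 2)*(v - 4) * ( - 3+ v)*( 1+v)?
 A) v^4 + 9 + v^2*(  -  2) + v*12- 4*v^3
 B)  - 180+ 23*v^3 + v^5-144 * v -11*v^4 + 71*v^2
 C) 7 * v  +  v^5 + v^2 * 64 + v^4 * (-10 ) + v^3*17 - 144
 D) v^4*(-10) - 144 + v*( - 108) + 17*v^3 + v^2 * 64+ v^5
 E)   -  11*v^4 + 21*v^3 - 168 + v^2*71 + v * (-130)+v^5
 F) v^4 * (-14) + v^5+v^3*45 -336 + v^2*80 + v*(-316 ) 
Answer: D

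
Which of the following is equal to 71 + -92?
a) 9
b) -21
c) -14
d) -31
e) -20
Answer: b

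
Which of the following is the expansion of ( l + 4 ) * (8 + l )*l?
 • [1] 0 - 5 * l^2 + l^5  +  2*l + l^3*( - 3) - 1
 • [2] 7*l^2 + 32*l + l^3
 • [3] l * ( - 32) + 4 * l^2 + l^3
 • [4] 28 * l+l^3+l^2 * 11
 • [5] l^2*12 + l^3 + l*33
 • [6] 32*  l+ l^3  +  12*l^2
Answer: 6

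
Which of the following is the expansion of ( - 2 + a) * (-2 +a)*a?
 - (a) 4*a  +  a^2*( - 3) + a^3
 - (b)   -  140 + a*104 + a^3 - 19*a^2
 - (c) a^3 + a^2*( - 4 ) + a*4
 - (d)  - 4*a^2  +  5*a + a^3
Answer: c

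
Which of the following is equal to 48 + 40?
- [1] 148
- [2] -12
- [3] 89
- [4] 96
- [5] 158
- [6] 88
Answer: 6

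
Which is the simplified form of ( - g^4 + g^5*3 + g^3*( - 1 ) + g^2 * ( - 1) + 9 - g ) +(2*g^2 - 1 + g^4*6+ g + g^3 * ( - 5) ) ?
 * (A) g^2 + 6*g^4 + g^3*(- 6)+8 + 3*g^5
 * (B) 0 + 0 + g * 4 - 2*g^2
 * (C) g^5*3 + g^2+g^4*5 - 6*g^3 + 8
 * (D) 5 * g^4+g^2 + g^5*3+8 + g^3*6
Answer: C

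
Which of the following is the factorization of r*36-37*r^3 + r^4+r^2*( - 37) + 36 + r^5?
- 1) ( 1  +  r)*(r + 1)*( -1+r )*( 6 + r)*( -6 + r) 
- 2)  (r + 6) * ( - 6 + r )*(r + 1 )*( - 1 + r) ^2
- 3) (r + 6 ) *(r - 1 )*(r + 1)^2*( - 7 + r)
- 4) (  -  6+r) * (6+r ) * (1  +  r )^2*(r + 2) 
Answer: 1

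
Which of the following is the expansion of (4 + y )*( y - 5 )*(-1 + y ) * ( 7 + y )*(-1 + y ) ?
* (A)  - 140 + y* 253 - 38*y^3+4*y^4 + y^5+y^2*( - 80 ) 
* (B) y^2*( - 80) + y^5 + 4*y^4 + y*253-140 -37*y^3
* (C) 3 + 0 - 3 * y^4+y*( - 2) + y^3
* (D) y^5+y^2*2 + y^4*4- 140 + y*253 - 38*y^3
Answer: A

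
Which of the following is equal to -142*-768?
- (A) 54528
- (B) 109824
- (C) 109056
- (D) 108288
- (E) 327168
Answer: C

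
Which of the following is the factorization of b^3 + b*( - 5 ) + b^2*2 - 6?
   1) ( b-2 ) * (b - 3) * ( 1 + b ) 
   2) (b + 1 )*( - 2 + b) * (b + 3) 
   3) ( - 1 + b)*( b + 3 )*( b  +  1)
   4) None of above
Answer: 2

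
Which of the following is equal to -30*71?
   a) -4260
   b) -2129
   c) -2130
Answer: c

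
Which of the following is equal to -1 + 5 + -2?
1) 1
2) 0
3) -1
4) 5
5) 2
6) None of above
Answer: 5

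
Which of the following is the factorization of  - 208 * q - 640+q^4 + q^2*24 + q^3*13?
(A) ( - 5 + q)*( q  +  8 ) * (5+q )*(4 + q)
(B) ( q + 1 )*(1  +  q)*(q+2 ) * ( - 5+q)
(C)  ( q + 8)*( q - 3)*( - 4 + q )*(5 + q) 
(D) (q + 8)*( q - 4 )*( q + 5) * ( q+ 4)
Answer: D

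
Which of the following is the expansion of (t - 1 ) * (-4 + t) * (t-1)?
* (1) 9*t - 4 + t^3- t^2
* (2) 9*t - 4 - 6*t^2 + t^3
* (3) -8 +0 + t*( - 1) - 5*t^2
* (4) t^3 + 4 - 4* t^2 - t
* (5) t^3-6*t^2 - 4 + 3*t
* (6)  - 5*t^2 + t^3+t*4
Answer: 2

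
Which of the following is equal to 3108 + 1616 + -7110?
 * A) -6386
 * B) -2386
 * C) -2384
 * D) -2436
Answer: B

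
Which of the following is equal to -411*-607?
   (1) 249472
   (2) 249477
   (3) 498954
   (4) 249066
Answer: 2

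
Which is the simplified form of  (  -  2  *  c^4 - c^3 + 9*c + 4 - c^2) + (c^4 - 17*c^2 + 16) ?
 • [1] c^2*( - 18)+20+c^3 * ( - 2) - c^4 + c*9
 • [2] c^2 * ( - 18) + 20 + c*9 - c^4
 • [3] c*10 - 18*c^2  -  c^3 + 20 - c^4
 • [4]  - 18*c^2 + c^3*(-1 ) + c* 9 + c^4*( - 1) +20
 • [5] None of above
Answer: 4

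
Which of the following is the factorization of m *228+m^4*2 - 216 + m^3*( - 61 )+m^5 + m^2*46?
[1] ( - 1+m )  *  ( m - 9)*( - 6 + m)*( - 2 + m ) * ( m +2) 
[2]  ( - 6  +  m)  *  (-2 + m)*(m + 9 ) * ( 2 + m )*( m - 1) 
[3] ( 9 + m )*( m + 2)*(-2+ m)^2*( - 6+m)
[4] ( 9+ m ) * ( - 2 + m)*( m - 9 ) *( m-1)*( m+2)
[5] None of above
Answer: 2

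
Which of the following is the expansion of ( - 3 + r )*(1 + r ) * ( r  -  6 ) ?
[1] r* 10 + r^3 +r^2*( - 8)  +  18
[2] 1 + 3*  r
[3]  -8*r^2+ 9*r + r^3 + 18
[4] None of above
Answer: 3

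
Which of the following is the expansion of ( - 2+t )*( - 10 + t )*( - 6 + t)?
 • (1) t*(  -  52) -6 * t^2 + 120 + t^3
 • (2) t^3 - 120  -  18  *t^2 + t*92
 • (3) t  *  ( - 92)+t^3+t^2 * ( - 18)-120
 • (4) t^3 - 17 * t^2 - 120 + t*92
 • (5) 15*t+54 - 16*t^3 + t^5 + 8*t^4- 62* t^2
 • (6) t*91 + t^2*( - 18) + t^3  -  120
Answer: 2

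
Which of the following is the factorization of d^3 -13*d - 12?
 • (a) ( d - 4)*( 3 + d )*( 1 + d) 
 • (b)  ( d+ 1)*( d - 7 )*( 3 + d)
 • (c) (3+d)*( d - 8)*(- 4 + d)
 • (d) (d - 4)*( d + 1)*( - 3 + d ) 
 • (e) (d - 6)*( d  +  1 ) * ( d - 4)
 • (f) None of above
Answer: a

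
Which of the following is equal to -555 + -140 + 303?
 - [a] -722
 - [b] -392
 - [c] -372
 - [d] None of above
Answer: b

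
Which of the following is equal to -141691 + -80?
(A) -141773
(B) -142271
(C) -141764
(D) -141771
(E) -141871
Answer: D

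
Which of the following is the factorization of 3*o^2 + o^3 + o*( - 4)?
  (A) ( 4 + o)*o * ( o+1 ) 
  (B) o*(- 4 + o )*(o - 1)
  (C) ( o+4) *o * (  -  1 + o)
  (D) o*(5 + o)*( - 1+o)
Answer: C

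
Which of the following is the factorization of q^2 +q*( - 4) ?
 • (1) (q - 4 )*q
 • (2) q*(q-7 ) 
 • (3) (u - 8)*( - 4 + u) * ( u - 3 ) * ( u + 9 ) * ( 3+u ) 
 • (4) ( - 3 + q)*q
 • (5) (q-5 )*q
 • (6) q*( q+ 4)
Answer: 1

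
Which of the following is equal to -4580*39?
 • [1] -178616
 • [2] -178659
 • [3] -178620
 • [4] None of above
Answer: 3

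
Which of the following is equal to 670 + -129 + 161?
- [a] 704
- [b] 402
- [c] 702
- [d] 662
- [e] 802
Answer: c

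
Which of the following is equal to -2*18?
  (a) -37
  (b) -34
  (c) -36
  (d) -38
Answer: c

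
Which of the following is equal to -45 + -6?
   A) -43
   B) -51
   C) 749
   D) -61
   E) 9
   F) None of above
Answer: B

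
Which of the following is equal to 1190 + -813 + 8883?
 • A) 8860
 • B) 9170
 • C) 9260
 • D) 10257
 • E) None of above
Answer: C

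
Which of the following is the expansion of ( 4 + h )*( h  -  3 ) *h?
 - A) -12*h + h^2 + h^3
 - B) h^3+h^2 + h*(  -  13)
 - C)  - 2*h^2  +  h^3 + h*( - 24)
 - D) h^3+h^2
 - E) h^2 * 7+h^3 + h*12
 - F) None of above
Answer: A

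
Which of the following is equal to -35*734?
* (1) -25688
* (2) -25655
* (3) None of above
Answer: 3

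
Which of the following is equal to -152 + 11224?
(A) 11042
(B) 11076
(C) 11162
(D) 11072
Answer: D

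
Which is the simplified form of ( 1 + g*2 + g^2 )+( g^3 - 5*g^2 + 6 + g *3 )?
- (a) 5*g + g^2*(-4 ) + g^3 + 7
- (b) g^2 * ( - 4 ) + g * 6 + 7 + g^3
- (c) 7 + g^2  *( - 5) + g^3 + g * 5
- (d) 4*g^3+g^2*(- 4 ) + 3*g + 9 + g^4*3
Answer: a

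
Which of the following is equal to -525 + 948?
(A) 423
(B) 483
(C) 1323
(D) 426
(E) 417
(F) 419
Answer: A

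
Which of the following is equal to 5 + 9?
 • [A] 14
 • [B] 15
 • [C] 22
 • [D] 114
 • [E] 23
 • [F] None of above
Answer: A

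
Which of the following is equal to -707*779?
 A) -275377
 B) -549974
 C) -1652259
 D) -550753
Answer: D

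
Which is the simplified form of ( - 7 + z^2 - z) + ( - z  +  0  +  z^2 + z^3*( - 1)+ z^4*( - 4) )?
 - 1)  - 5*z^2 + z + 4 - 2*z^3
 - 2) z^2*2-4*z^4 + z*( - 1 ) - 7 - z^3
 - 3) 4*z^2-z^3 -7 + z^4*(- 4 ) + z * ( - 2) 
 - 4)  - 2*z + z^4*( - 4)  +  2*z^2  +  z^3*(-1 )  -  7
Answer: 4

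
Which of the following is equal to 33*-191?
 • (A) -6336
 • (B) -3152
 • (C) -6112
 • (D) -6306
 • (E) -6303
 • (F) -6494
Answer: E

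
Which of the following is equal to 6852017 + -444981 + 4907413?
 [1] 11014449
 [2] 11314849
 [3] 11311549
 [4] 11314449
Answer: 4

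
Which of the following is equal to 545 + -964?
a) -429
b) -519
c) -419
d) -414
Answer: c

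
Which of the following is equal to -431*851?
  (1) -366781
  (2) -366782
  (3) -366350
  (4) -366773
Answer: 1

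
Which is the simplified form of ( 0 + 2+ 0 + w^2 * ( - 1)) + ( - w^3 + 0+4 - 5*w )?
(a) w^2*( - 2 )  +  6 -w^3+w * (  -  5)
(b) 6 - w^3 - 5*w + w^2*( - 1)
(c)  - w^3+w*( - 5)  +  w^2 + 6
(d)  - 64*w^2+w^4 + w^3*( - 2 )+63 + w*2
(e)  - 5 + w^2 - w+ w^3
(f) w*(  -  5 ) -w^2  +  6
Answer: b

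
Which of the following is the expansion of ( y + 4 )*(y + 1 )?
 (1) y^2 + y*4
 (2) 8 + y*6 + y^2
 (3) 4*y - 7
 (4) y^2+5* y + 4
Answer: 4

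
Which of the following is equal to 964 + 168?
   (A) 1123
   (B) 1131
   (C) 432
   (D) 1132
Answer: D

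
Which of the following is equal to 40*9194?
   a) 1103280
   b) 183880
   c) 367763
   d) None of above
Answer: d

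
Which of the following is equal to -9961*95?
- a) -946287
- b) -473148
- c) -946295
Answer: c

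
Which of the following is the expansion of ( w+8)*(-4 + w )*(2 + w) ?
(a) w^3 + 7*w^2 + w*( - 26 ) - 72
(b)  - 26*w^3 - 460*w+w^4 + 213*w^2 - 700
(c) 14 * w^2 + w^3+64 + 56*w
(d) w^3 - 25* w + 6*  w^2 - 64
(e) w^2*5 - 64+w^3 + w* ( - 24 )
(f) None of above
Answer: f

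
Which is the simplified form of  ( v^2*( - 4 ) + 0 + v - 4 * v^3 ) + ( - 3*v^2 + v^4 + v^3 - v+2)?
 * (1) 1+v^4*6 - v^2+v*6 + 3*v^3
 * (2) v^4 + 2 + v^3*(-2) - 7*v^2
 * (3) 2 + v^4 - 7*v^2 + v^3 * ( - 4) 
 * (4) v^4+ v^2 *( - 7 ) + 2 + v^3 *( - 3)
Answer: 4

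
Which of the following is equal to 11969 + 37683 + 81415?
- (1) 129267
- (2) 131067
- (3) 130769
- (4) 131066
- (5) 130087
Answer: 2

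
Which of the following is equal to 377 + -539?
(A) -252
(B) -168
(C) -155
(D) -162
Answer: D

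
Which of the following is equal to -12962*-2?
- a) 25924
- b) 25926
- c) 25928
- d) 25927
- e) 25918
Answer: a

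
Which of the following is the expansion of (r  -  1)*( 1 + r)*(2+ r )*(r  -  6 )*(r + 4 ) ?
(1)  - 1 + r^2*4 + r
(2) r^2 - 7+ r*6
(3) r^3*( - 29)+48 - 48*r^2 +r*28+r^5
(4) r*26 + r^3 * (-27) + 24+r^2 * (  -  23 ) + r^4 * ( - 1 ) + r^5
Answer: 3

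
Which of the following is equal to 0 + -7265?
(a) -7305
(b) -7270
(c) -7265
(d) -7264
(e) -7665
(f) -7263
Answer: c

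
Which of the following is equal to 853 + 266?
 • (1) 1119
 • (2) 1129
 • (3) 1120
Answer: 1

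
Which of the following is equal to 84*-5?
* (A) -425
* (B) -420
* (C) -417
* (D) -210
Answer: B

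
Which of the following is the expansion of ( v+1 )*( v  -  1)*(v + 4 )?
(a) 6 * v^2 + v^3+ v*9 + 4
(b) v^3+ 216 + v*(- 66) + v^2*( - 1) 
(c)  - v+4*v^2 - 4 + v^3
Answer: c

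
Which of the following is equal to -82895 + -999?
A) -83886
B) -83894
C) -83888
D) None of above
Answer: B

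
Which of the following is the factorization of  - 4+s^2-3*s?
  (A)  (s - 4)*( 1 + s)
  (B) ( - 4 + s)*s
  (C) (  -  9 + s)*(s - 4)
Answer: A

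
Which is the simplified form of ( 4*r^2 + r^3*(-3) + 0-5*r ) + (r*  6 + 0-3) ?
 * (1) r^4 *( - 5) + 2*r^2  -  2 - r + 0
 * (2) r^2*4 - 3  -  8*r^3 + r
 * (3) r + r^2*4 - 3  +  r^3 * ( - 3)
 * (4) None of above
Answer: 3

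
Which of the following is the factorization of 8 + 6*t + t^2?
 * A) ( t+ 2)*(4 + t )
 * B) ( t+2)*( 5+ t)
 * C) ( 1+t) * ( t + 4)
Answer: A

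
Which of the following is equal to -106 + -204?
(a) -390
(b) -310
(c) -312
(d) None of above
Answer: b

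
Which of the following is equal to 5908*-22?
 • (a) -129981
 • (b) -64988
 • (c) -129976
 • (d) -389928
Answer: c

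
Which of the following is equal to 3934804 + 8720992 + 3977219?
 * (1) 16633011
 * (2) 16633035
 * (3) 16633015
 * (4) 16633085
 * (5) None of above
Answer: 3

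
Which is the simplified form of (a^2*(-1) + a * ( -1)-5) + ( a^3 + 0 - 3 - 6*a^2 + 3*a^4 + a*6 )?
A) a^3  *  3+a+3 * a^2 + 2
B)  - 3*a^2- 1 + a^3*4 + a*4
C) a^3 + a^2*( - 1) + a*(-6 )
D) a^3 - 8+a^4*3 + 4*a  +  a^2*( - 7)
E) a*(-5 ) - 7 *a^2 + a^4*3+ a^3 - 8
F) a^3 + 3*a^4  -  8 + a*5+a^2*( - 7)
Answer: F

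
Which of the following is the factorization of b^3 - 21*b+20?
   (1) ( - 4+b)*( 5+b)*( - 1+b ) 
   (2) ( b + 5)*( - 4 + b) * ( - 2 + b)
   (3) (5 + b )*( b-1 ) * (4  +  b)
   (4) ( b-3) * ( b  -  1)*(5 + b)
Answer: 1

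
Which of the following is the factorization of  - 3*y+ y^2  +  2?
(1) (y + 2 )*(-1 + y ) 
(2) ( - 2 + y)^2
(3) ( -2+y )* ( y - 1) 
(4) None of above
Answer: 3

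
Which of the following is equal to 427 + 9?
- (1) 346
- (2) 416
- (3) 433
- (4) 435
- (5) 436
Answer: 5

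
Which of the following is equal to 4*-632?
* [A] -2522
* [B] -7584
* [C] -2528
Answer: C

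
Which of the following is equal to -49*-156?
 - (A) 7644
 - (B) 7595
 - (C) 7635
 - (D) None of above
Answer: A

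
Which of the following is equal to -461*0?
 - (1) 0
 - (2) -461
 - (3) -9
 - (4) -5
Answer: 1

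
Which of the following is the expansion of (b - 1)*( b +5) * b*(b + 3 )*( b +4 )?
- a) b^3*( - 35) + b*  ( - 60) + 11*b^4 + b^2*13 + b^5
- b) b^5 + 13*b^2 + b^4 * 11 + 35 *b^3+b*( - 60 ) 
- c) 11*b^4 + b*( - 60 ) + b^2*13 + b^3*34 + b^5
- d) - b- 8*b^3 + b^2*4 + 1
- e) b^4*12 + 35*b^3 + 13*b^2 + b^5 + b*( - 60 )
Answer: b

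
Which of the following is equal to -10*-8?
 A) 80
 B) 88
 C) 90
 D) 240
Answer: A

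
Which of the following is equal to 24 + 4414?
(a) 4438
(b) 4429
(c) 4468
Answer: a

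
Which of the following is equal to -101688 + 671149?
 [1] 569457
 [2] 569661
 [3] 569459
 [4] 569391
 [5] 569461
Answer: 5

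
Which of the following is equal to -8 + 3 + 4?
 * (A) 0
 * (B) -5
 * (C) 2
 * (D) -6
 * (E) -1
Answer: E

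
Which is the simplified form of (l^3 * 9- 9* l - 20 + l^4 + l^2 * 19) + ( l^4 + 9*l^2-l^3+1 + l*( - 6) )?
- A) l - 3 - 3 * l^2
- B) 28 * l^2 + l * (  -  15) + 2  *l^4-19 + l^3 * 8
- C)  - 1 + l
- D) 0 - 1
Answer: B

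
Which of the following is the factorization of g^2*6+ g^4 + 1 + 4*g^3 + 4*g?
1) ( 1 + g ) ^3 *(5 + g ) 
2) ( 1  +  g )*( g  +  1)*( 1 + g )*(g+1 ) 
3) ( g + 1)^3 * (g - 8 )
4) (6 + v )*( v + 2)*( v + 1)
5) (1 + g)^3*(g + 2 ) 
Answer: 2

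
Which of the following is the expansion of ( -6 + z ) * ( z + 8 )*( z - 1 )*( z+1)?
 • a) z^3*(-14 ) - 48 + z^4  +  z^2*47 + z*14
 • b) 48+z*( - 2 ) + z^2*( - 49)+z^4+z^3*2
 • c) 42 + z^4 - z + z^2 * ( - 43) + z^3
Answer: b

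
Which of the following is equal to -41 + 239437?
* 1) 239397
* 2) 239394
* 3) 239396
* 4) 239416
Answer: 3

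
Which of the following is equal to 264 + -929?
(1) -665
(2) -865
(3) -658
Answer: 1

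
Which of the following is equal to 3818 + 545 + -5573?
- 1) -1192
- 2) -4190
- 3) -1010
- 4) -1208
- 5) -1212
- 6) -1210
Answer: 6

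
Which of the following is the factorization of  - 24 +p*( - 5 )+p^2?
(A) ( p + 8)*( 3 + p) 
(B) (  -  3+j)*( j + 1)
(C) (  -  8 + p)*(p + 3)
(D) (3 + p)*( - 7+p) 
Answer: C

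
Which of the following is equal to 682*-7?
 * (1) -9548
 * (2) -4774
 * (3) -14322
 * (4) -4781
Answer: 2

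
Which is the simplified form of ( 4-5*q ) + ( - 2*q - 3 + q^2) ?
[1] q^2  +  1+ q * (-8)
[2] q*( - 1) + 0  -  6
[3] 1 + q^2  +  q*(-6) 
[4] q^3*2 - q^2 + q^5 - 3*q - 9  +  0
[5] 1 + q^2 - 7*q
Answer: 5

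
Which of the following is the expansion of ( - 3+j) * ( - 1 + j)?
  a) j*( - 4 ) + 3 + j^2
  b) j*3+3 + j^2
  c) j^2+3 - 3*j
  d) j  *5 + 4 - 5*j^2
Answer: a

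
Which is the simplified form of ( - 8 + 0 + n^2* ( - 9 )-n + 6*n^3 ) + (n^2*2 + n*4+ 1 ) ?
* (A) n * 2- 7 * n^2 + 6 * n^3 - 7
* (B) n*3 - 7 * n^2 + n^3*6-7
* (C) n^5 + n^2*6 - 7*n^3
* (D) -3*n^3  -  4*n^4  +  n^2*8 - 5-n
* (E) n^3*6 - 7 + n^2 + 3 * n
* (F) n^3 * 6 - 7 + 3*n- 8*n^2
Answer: B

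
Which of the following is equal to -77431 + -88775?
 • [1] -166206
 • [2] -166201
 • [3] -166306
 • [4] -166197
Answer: 1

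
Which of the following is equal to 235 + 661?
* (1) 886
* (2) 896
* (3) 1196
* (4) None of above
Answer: 2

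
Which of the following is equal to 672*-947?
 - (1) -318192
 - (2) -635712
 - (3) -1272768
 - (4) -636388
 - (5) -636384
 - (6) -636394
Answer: 5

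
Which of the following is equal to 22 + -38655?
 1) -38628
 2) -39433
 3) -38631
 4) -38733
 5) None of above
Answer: 5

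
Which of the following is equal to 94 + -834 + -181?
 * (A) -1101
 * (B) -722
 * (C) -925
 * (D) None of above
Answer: D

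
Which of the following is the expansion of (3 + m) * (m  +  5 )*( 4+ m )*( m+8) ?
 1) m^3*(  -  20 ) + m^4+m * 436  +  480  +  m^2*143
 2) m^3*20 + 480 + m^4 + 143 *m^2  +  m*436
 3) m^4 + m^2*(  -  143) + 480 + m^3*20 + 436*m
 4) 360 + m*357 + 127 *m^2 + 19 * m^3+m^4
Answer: 2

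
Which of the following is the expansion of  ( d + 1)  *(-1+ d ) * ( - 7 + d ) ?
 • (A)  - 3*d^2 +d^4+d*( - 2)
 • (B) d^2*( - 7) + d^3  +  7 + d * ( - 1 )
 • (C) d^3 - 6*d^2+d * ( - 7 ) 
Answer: B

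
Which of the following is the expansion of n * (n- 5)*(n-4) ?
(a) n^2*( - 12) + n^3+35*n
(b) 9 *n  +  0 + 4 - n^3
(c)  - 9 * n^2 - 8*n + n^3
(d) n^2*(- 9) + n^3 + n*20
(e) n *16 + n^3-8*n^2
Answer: d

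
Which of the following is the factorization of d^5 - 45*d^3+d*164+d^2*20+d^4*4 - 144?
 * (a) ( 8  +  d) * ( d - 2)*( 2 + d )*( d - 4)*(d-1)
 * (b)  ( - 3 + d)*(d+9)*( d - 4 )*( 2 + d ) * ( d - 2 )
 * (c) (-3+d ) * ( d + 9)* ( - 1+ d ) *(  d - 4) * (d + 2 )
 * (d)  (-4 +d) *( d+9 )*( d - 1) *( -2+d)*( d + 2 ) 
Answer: d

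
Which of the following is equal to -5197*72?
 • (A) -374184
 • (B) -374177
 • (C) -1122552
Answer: A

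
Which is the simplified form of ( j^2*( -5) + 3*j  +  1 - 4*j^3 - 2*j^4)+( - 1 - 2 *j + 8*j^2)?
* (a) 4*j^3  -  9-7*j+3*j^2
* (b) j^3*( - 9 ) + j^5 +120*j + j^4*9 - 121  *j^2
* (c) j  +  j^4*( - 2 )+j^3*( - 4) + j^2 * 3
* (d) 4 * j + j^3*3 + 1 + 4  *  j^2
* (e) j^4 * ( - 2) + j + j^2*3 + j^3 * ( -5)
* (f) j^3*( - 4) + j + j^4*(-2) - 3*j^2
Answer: c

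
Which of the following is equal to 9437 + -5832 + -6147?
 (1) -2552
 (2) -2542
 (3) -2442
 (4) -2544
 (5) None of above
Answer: 2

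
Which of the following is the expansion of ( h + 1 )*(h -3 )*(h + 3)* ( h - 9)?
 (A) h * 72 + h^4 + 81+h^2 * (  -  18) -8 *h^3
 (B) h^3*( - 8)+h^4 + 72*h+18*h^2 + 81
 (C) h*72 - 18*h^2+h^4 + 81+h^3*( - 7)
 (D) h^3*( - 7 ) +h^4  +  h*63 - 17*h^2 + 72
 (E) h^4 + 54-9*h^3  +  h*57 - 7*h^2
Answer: A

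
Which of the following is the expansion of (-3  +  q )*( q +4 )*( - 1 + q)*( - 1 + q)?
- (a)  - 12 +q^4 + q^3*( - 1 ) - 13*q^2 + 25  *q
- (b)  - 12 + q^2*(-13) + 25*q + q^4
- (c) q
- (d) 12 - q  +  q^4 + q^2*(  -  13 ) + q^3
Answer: a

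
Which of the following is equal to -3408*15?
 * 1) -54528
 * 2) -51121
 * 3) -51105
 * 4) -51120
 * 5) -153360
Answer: 4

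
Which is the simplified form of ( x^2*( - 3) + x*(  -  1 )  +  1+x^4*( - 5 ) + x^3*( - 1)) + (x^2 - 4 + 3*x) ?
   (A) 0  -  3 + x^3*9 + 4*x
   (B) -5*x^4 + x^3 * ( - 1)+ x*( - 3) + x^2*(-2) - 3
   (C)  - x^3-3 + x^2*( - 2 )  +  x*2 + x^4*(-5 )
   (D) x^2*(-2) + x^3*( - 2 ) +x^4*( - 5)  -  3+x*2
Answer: C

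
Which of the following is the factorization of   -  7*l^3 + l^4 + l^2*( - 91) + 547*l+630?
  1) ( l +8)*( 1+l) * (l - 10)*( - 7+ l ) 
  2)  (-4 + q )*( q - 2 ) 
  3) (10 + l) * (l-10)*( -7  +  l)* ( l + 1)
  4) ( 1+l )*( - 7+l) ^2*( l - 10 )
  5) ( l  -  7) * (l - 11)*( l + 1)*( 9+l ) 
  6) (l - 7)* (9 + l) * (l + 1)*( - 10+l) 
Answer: 6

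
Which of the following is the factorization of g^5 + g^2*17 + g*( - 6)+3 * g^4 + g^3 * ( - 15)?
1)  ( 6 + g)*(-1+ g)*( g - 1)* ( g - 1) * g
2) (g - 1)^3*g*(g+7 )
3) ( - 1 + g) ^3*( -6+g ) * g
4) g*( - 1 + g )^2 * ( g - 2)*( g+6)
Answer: 1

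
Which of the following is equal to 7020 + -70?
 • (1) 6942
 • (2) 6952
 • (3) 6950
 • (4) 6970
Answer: 3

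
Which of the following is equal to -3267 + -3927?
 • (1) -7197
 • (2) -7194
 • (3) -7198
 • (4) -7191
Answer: 2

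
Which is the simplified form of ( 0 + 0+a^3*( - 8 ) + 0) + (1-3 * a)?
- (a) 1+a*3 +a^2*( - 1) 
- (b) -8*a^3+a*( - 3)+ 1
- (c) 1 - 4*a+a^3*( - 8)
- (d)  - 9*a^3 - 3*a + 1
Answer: b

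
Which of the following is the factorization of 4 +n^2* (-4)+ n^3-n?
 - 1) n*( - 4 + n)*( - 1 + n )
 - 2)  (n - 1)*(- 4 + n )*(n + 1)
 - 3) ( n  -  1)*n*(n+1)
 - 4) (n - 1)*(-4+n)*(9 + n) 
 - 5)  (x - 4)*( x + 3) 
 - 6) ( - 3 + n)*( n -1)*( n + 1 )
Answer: 2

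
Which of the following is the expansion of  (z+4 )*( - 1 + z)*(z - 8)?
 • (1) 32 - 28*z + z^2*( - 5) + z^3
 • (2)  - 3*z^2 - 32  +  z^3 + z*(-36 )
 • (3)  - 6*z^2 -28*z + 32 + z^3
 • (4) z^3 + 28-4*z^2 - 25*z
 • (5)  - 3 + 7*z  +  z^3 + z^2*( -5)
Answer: 1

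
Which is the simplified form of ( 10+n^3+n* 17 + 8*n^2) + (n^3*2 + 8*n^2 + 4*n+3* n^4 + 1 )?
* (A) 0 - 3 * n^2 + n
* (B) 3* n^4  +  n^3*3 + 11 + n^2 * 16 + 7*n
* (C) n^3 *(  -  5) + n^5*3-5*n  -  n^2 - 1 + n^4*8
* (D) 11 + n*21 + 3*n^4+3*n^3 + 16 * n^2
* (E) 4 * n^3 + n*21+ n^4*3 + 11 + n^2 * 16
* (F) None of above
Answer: D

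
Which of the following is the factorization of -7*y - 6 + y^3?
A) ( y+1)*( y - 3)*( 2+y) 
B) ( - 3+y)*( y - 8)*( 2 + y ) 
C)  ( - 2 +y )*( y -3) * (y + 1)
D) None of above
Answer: A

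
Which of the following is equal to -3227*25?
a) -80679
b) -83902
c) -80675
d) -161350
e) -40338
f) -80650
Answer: c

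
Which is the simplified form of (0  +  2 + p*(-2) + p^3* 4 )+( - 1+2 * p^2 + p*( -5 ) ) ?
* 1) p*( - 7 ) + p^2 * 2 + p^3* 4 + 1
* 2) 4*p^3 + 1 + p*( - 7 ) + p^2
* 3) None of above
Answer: 1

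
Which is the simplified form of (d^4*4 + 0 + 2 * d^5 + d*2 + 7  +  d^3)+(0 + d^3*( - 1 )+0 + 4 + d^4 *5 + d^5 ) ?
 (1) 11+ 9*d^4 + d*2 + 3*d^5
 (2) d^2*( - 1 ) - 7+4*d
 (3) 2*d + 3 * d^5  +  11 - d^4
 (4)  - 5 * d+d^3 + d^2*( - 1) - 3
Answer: 1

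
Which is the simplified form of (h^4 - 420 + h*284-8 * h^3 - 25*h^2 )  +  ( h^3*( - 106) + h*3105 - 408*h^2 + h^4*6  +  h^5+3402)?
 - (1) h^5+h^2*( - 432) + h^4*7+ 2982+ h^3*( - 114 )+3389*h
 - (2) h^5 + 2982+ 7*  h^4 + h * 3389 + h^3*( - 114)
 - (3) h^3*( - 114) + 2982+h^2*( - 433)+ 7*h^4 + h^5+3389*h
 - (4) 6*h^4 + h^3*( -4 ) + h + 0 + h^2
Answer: 3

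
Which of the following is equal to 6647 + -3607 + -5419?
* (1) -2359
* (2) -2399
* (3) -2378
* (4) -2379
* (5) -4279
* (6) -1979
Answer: 4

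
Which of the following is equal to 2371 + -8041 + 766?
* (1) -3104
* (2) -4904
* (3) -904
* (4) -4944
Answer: 2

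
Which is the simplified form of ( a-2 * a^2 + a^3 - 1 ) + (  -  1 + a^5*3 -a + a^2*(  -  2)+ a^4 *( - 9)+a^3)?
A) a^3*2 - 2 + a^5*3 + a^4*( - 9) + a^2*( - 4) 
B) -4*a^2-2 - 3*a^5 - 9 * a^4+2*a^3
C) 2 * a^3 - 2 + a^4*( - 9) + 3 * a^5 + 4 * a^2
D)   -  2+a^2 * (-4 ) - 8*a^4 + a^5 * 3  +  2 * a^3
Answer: A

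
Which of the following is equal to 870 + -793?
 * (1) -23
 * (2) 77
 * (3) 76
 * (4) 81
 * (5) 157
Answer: 2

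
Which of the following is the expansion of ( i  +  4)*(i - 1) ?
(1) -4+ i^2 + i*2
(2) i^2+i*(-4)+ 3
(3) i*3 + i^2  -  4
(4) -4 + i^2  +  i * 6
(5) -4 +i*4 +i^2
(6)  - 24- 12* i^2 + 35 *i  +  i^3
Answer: 3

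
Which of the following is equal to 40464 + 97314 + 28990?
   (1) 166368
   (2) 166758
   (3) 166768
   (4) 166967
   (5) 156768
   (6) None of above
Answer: 3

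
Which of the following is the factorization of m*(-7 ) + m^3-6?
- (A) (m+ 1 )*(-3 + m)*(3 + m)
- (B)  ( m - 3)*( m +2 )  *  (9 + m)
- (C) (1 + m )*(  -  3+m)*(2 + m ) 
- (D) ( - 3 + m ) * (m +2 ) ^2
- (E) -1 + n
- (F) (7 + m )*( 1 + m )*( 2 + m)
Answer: C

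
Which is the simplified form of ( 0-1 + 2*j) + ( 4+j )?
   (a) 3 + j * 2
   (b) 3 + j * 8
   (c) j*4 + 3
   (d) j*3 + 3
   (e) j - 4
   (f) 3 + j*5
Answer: d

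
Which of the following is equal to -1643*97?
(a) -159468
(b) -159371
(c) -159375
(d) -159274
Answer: b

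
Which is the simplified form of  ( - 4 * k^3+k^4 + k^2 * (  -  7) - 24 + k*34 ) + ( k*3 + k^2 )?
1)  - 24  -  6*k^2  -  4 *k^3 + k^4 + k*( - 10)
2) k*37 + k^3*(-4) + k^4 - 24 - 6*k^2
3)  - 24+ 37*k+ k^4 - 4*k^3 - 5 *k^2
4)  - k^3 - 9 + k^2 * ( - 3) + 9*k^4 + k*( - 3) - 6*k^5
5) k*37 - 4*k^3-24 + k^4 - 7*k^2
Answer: 2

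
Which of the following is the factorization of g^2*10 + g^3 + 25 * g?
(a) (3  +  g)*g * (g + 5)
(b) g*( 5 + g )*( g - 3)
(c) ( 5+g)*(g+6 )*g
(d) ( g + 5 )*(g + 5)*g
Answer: d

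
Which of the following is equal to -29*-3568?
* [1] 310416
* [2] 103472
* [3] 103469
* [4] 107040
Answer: 2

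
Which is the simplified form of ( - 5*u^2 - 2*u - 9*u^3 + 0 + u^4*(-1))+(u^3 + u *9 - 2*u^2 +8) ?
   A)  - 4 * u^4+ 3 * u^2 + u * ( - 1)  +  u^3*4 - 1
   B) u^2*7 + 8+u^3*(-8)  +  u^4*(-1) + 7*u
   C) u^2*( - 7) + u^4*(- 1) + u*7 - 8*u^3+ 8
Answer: C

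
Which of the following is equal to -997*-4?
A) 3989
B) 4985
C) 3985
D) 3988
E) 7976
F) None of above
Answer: D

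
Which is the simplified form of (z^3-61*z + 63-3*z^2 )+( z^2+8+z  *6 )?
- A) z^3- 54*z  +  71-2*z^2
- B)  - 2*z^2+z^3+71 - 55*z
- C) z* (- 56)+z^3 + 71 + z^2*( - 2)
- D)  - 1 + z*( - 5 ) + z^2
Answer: B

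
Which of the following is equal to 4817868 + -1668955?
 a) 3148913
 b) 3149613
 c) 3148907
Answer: a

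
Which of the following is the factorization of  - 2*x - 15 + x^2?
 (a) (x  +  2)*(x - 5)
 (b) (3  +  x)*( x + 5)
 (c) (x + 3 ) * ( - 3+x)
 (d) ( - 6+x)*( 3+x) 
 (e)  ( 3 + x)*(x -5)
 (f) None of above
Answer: e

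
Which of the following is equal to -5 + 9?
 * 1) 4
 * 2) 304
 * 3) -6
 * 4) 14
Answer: 1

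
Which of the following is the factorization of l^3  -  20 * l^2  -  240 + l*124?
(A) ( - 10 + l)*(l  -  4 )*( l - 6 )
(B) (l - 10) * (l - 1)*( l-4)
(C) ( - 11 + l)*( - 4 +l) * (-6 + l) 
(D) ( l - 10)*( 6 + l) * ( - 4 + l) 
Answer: A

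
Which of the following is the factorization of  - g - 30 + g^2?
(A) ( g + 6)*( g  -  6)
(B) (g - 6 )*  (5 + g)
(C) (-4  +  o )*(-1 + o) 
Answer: B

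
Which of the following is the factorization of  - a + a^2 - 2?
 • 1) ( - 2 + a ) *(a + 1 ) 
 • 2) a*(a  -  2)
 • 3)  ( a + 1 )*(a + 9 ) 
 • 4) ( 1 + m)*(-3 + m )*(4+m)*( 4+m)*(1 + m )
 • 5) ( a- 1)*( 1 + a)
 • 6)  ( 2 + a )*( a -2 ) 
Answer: 1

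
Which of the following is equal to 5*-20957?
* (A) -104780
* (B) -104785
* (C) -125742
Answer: B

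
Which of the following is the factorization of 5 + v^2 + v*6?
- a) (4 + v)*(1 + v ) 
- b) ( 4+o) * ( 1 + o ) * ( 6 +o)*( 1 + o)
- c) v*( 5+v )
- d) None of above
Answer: d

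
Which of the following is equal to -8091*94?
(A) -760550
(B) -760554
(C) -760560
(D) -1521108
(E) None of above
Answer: B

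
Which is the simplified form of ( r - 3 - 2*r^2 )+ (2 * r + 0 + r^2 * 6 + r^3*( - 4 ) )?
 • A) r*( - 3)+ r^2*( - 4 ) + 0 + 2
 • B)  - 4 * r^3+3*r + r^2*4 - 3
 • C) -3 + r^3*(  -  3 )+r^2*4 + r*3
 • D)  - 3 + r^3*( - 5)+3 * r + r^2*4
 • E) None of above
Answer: B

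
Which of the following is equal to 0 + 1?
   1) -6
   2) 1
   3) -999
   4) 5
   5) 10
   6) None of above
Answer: 2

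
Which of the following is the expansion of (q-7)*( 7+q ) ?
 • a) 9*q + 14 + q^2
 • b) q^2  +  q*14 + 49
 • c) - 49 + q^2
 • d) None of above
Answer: c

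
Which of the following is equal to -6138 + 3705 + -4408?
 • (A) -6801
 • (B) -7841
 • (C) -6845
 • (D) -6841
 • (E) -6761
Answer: D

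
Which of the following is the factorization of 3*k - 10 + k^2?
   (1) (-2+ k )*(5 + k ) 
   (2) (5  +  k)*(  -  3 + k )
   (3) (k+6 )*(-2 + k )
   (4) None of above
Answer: 1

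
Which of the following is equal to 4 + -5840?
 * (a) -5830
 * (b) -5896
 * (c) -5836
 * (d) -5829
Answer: c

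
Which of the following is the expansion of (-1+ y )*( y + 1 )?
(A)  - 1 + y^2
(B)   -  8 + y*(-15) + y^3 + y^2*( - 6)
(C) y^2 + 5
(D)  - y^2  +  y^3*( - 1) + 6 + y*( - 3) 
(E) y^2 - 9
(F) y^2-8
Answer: A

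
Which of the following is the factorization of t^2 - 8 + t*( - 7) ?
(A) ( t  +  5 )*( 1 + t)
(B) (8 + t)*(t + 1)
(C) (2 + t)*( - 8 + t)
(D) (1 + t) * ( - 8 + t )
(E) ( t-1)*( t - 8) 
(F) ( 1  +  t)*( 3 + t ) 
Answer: D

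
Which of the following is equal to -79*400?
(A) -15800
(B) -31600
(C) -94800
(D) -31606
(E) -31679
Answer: B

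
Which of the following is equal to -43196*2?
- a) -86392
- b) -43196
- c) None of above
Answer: a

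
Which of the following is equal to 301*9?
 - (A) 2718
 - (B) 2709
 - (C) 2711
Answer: B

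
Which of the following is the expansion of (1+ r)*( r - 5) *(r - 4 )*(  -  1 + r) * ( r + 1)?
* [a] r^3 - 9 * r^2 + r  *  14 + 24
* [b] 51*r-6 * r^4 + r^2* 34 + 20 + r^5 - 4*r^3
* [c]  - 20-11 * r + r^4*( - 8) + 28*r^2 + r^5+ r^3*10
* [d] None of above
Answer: c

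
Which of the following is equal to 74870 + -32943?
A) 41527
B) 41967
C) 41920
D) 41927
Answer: D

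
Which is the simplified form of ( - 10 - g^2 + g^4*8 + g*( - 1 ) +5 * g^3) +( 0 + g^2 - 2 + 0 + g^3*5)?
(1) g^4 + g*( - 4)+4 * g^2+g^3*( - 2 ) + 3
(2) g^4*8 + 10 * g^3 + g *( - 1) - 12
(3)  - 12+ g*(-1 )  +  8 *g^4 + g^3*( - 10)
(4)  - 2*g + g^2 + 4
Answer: 2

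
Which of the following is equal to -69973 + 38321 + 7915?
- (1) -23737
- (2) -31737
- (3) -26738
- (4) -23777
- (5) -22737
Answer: 1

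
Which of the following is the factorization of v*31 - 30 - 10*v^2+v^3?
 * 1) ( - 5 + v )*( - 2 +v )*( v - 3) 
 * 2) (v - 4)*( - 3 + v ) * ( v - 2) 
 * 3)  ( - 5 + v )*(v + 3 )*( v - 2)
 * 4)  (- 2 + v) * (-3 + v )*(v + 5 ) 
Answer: 1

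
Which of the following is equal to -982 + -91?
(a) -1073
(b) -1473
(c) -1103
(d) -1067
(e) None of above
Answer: a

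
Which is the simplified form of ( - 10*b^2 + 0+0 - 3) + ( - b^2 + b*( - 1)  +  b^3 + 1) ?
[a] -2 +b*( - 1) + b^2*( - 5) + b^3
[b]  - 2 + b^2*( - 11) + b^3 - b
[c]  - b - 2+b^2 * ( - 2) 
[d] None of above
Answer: b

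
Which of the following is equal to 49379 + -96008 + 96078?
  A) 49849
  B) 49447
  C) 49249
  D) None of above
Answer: D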